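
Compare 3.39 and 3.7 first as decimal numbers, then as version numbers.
As decimals: 3.39 < 3.7. As versions: v3.39 > v3.7 (minor version 39 > 7).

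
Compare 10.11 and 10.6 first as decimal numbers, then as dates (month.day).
As decimals: 10.11 < 10.6. As dates: 10/11 is later than 10/6 (day 11 > day 6).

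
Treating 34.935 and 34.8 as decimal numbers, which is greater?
34.935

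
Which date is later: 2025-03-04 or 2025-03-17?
2025-03-17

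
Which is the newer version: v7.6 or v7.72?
v7.72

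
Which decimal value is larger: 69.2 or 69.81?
69.81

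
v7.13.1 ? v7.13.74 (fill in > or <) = <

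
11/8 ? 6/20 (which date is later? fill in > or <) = >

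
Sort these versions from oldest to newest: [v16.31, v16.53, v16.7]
[v16.7, v16.31, v16.53]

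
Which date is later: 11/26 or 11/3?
11/26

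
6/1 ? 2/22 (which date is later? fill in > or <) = >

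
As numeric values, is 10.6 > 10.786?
False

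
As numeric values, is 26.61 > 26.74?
False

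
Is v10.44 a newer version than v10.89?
No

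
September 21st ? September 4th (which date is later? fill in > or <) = >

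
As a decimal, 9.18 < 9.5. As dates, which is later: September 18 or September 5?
September 18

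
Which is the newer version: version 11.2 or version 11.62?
version 11.62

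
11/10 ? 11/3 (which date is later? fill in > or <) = >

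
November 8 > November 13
False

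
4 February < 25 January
False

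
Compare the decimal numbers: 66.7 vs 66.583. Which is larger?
66.7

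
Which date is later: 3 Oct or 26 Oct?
26 Oct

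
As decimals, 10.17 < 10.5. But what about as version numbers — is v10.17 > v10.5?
True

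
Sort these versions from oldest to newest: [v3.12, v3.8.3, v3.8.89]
[v3.8.3, v3.8.89, v3.12]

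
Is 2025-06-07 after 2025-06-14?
No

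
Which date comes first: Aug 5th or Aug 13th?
Aug 5th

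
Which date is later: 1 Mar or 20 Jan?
1 Mar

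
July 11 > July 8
True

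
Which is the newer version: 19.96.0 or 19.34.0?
19.96.0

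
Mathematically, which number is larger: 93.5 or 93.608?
93.608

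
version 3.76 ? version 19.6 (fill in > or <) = <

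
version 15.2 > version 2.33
True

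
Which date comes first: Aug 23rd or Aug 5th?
Aug 5th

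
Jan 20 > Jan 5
True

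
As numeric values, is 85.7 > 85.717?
False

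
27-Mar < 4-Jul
True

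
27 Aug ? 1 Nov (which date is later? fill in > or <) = <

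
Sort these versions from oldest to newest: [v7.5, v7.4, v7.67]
[v7.4, v7.5, v7.67]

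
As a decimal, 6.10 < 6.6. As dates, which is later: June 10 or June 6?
June 10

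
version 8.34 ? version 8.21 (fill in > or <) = >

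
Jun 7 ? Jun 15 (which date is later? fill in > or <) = <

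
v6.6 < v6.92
True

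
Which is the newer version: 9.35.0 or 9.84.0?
9.84.0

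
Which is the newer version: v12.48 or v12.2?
v12.48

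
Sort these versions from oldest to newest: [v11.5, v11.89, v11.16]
[v11.5, v11.16, v11.89]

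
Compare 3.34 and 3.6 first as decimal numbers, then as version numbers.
As decimals: 3.34 < 3.6. As versions: v3.34 > v3.6 (minor version 34 > 6).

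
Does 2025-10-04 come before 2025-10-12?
Yes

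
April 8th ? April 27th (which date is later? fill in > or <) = <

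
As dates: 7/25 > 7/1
True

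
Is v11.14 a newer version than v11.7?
Yes. Version numbers are compared segment by segment as integers, not as decimals: minor version 14 > 7, so v11.14 > v11.7 (even though the decimal 11.14 < 11.7).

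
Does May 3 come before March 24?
No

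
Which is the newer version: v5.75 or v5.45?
v5.75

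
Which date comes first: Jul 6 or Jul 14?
Jul 6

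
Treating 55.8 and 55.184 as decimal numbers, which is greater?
55.8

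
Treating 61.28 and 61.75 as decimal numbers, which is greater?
61.75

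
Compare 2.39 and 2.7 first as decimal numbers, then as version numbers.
As decimals: 2.39 < 2.7. As versions: v2.39 > v2.7 (minor version 39 > 7).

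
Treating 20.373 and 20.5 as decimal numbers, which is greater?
20.5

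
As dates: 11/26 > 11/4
True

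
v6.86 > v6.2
True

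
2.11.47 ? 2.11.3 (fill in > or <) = >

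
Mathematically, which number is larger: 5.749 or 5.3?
5.749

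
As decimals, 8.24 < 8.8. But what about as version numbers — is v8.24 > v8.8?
True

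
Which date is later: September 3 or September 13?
September 13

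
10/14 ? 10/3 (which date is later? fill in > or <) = >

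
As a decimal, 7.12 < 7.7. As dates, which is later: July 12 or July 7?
July 12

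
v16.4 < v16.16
True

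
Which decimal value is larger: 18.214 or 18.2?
18.214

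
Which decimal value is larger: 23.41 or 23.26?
23.41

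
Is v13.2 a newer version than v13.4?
No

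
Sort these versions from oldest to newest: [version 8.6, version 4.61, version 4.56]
[version 4.56, version 4.61, version 8.6]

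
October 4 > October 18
False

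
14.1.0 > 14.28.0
False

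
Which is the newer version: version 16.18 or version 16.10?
version 16.18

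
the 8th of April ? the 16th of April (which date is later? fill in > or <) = <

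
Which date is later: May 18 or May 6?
May 18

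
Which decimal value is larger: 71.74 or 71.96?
71.96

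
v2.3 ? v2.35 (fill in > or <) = <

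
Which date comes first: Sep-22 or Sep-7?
Sep-7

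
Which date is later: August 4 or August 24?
August 24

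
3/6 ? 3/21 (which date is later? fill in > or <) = <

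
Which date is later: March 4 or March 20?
March 20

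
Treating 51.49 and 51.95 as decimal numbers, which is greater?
51.95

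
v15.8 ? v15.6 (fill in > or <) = >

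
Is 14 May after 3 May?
Yes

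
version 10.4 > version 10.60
False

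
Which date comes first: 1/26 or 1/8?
1/8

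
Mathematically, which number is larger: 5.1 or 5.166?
5.166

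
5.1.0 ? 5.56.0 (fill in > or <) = <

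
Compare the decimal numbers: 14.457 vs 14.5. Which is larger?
14.5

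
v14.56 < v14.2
False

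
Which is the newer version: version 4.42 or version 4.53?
version 4.53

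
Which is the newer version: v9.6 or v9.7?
v9.7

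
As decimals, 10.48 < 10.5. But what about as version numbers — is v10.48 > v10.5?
True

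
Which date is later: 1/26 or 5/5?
5/5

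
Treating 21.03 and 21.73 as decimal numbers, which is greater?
21.73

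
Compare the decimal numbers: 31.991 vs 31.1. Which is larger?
31.991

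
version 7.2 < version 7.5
True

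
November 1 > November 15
False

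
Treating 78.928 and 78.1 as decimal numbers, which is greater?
78.928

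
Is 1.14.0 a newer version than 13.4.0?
No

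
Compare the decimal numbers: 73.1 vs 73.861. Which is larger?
73.861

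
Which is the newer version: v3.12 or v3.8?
v3.12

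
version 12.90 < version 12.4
False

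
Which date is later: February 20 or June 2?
June 2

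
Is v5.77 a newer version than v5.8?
Yes. Version numbers are compared segment by segment as integers, not as decimals: minor version 77 > 8, so v5.77 > v5.8 (even though the decimal 5.77 < 5.8).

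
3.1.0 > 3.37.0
False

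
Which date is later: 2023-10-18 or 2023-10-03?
2023-10-18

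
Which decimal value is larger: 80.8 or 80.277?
80.8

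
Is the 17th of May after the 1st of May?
Yes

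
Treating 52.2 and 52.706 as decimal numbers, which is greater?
52.706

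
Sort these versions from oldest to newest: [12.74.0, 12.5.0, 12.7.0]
[12.5.0, 12.7.0, 12.74.0]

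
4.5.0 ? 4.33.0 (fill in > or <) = <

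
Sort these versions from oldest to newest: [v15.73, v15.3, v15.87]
[v15.3, v15.73, v15.87]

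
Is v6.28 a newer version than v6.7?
Yes. Version numbers are compared segment by segment as integers, not as decimals: minor version 28 > 7, so v6.28 > v6.7 (even though the decimal 6.28 < 6.7).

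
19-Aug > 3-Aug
True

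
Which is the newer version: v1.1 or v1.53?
v1.53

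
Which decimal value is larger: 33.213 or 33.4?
33.4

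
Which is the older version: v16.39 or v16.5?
v16.5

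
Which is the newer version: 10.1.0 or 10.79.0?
10.79.0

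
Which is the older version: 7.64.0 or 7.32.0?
7.32.0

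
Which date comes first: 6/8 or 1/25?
1/25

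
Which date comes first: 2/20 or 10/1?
2/20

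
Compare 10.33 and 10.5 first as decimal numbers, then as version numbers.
As decimals: 10.33 < 10.5. As versions: v10.33 > v10.5 (minor version 33 > 5).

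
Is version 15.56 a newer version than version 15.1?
Yes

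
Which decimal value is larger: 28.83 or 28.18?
28.83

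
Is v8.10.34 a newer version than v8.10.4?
Yes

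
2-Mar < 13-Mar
True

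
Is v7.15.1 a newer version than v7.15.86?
No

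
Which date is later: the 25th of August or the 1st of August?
the 25th of August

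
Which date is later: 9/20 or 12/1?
12/1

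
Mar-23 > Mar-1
True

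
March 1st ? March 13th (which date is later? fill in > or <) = <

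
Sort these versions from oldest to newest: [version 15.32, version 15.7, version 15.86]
[version 15.7, version 15.32, version 15.86]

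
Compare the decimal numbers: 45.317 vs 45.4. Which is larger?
45.4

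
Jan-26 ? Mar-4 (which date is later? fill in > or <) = <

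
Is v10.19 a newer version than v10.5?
Yes. Version numbers are compared segment by segment as integers, not as decimals: minor version 19 > 5, so v10.19 > v10.5 (even though the decimal 10.19 < 10.5).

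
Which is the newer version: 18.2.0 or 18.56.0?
18.56.0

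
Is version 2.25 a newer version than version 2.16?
Yes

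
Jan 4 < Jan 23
True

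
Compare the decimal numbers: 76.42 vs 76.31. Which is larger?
76.42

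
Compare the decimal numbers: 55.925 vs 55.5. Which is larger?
55.925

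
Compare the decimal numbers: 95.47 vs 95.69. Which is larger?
95.69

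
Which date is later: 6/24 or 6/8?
6/24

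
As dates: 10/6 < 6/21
False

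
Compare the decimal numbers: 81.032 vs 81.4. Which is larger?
81.4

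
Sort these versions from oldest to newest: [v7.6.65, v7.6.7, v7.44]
[v7.6.7, v7.6.65, v7.44]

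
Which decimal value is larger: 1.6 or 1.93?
1.93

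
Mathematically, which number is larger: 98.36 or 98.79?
98.79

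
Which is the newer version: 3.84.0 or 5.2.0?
5.2.0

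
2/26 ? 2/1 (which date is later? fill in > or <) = >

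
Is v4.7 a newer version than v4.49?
No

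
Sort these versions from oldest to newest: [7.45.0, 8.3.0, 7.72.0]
[7.45.0, 7.72.0, 8.3.0]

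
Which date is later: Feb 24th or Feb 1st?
Feb 24th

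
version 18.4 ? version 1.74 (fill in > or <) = >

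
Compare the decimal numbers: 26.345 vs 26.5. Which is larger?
26.5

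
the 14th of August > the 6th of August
True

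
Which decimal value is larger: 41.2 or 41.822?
41.822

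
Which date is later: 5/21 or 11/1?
11/1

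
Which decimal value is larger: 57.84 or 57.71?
57.84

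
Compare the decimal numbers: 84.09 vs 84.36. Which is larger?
84.36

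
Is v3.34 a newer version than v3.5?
Yes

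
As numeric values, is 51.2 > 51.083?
True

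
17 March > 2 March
True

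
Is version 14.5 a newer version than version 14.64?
No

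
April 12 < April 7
False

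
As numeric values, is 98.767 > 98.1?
True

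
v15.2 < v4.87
False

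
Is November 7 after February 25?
Yes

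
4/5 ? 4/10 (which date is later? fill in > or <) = <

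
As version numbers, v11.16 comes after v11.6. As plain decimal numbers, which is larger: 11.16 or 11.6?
11.6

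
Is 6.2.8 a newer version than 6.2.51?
No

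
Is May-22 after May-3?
Yes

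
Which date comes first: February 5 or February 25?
February 5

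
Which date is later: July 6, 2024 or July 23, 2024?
July 23, 2024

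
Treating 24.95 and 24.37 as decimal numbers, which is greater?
24.95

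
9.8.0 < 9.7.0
False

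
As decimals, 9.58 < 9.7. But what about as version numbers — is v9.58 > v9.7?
True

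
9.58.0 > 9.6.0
True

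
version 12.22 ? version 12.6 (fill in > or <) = >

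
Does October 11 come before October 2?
No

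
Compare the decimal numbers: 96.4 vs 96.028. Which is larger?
96.4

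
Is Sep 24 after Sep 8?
Yes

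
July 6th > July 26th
False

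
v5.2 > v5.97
False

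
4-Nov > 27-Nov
False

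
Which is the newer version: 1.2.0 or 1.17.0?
1.17.0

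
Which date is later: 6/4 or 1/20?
6/4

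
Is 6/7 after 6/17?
No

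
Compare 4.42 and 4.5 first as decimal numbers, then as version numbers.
As decimals: 4.42 < 4.5. As versions: v4.42 > v4.5 (minor version 42 > 5).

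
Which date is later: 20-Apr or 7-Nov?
7-Nov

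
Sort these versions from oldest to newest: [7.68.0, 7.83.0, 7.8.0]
[7.8.0, 7.68.0, 7.83.0]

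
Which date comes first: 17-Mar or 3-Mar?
3-Mar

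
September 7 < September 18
True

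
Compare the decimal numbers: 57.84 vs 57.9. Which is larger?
57.9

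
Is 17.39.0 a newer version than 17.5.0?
Yes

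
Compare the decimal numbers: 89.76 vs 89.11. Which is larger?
89.76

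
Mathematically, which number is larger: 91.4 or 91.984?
91.984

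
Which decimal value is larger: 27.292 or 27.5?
27.5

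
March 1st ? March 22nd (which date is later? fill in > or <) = <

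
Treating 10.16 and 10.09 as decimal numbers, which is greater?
10.16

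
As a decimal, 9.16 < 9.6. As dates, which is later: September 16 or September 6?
September 16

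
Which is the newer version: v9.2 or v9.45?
v9.45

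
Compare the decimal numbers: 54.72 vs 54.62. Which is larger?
54.72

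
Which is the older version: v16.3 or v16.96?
v16.3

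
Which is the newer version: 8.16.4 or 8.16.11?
8.16.11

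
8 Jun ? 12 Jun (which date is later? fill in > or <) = <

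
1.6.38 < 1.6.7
False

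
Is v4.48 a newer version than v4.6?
Yes. Version numbers are compared segment by segment as integers, not as decimals: minor version 48 > 6, so v4.48 > v4.6 (even though the decimal 4.48 < 4.6).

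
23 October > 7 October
True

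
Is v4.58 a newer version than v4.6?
Yes. Version numbers are compared segment by segment as integers, not as decimals: minor version 58 > 6, so v4.58 > v4.6 (even though the decimal 4.58 < 4.6).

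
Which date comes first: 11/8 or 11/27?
11/8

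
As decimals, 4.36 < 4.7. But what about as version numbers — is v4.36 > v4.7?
True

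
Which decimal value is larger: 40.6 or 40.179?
40.6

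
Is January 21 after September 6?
No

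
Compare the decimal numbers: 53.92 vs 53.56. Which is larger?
53.92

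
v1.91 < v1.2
False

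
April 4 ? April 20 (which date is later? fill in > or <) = <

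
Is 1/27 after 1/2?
Yes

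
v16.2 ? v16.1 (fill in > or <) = >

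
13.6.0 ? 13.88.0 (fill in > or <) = <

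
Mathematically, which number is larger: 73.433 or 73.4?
73.433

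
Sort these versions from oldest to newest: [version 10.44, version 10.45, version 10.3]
[version 10.3, version 10.44, version 10.45]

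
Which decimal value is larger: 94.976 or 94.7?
94.976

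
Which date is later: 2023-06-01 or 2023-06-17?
2023-06-17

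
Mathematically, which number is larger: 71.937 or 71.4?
71.937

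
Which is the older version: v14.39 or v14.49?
v14.39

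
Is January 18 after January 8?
Yes. Day 18 comes after day 8 in January — this is a date comparison, not a decimal one (the decimal 1.18 would be smaller than 1.8).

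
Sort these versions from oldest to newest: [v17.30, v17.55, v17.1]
[v17.1, v17.30, v17.55]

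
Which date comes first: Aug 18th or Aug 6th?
Aug 6th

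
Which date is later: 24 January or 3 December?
3 December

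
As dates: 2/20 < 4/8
True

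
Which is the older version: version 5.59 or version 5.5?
version 5.5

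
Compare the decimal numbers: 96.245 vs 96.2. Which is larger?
96.245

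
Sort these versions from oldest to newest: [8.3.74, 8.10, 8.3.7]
[8.3.7, 8.3.74, 8.10]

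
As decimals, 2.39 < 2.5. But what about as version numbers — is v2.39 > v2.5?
True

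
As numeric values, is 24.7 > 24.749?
False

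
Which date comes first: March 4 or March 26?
March 4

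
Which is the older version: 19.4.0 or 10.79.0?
10.79.0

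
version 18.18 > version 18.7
True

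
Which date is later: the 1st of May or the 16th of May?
the 16th of May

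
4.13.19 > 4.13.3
True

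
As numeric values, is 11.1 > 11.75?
False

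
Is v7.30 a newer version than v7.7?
Yes. Version numbers are compared segment by segment as integers, not as decimals: minor version 30 > 7, so v7.30 > v7.7 (even though the decimal 7.30 < 7.7).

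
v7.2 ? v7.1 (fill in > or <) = >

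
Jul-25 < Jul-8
False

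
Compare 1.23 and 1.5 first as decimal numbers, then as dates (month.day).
As decimals: 1.23 < 1.5. As dates: 1/23 is later than 1/5 (day 23 > day 5).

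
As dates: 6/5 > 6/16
False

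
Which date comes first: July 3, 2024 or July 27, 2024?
July 3, 2024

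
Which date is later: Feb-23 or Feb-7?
Feb-23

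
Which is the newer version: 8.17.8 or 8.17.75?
8.17.75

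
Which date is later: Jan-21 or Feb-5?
Feb-5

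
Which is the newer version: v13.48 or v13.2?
v13.48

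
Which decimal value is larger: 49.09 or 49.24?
49.24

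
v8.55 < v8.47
False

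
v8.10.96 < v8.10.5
False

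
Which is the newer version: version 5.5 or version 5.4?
version 5.5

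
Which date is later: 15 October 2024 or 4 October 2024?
15 October 2024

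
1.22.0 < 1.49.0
True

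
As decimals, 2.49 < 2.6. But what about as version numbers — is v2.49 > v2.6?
True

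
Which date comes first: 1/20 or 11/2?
1/20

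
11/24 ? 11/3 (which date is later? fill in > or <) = >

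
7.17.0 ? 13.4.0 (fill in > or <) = <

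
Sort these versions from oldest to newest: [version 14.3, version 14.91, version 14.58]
[version 14.3, version 14.58, version 14.91]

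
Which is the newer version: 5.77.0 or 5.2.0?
5.77.0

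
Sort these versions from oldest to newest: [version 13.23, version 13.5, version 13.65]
[version 13.5, version 13.23, version 13.65]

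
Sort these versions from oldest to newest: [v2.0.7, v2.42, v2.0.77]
[v2.0.7, v2.0.77, v2.42]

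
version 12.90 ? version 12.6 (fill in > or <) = >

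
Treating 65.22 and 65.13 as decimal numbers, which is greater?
65.22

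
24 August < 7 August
False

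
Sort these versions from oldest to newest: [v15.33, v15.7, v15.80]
[v15.7, v15.33, v15.80]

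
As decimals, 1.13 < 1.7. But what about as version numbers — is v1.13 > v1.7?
True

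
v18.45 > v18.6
True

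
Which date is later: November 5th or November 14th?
November 14th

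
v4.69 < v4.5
False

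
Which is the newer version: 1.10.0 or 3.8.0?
3.8.0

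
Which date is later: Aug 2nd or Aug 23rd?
Aug 23rd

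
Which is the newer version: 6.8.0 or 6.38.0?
6.38.0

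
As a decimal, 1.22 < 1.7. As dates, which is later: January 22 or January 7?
January 22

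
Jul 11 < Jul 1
False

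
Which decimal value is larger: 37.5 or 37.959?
37.959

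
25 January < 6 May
True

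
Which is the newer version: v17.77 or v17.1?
v17.77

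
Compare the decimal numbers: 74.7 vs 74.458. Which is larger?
74.7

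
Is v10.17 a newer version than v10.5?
Yes. Version numbers are compared segment by segment as integers, not as decimals: minor version 17 > 5, so v10.17 > v10.5 (even though the decimal 10.17 < 10.5).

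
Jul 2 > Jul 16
False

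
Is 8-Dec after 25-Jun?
Yes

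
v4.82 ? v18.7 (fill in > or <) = <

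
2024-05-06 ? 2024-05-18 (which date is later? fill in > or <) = <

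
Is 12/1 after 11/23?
Yes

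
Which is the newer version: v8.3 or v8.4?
v8.4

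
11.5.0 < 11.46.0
True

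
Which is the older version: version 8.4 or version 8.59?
version 8.4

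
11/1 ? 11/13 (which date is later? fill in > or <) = <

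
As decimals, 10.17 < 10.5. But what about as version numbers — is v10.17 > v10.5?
True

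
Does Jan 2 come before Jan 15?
Yes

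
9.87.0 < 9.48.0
False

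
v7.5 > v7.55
False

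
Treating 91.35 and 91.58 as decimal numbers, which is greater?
91.58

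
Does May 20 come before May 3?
No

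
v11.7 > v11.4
True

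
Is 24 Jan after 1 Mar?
No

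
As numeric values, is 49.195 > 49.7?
False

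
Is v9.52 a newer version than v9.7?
Yes. Version numbers are compared segment by segment as integers, not as decimals: minor version 52 > 7, so v9.52 > v9.7 (even though the decimal 9.52 < 9.7).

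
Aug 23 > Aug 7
True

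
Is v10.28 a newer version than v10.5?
Yes. Version numbers are compared segment by segment as integers, not as decimals: minor version 28 > 5, so v10.28 > v10.5 (even though the decimal 10.28 < 10.5).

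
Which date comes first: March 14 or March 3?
March 3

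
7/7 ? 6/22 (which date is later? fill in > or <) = >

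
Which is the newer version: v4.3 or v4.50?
v4.50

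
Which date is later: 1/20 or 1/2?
1/20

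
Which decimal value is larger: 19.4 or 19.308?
19.4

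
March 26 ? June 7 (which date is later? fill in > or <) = <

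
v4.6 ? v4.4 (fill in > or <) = >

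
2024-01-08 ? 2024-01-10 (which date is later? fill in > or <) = <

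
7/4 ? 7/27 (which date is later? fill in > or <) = <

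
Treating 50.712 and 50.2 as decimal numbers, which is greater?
50.712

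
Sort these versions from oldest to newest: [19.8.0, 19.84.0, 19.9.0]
[19.8.0, 19.9.0, 19.84.0]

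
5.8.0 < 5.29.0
True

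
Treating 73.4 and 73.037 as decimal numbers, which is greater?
73.4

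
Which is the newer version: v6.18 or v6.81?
v6.81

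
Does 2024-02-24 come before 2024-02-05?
No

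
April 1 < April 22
True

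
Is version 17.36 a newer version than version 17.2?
Yes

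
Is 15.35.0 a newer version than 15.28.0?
Yes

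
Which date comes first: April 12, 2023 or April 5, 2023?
April 5, 2023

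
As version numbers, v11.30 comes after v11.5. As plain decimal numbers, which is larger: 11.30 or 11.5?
11.5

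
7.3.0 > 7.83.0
False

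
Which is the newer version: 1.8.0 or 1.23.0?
1.23.0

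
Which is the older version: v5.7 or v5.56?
v5.7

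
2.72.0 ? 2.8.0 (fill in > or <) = >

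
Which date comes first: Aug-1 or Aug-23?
Aug-1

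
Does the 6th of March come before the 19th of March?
Yes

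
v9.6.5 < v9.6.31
True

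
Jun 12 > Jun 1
True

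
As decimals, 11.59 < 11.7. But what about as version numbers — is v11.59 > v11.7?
True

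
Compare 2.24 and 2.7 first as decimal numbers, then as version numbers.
As decimals: 2.24 < 2.7. As versions: v2.24 > v2.7 (minor version 24 > 7).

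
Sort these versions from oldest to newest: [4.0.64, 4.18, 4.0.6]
[4.0.6, 4.0.64, 4.18]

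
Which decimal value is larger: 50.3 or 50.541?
50.541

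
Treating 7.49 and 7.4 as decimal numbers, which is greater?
7.49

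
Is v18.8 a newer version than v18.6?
Yes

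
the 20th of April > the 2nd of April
True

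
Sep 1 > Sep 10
False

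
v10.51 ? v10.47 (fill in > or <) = >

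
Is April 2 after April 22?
No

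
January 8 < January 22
True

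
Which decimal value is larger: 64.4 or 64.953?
64.953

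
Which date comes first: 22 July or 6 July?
6 July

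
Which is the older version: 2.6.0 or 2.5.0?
2.5.0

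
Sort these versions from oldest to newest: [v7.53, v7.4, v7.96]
[v7.4, v7.53, v7.96]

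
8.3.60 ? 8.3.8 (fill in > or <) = >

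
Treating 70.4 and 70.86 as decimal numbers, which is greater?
70.86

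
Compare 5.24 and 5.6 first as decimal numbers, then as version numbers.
As decimals: 5.24 < 5.6. As versions: v5.24 > v5.6 (minor version 24 > 6).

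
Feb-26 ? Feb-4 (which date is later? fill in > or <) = >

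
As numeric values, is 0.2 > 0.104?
True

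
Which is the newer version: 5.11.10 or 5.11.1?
5.11.10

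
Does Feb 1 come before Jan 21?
No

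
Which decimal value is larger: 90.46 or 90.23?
90.46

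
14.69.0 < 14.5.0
False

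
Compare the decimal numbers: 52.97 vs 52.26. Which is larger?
52.97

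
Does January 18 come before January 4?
No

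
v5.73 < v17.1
True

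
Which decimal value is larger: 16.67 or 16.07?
16.67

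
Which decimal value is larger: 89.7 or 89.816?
89.816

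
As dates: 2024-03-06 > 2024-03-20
False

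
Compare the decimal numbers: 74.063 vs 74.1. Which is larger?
74.1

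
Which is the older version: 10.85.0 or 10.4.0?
10.4.0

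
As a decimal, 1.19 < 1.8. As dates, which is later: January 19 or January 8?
January 19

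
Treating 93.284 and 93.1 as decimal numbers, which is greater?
93.284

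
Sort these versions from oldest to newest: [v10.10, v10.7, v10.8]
[v10.7, v10.8, v10.10]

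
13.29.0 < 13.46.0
True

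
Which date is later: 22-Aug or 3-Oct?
3-Oct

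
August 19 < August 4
False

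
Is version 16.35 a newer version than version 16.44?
No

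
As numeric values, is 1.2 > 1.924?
False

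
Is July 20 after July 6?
Yes. Day 20 comes after day 6 in July — this is a date comparison, not a decimal one (the decimal 7.20 would be smaller than 7.6).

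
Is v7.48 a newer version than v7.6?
Yes. Version numbers are compared segment by segment as integers, not as decimals: minor version 48 > 6, so v7.48 > v7.6 (even though the decimal 7.48 < 7.6).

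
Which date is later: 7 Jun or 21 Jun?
21 Jun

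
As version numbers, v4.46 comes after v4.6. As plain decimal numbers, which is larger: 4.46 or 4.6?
4.6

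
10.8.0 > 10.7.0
True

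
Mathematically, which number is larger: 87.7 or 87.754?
87.754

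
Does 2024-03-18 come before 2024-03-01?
No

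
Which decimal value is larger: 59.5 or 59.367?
59.5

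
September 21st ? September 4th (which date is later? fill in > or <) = >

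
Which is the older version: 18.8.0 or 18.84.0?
18.8.0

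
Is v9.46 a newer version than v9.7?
Yes. Version numbers are compared segment by segment as integers, not as decimals: minor version 46 > 7, so v9.46 > v9.7 (even though the decimal 9.46 < 9.7).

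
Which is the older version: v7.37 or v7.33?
v7.33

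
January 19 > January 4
True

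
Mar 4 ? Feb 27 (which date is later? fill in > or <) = >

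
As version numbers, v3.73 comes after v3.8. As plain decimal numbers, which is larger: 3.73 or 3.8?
3.8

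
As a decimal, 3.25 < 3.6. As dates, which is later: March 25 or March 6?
March 25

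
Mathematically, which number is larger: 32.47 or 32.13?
32.47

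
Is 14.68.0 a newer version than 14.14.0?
Yes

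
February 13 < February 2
False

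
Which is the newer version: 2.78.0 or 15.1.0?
15.1.0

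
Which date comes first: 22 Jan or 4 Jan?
4 Jan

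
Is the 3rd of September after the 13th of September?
No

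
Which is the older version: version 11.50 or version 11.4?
version 11.4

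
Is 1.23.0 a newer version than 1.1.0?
Yes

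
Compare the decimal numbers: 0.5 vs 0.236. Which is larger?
0.5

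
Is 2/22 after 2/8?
Yes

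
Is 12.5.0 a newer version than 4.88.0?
Yes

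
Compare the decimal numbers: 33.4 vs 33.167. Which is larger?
33.4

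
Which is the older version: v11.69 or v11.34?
v11.34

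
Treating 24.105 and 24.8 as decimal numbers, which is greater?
24.8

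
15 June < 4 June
False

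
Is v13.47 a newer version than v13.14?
Yes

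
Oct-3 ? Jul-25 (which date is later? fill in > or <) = >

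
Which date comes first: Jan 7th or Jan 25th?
Jan 7th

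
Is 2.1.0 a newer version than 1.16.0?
Yes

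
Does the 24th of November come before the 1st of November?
No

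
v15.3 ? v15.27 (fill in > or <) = <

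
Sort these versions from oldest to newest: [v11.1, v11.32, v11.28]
[v11.1, v11.28, v11.32]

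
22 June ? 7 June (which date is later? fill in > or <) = >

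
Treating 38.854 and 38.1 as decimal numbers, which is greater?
38.854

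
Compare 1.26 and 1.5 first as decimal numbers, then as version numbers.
As decimals: 1.26 < 1.5. As versions: v1.26 > v1.5 (minor version 26 > 5).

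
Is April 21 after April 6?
Yes. Day 21 comes after day 6 in April — this is a date comparison, not a decimal one (the decimal 4.21 would be smaller than 4.6).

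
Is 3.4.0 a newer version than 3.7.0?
No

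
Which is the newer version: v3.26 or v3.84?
v3.84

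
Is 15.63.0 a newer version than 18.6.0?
No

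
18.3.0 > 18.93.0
False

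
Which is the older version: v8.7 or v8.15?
v8.7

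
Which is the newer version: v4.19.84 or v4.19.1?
v4.19.84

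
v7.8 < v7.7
False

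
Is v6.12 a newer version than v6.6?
Yes. Version numbers are compared segment by segment as integers, not as decimals: minor version 12 > 6, so v6.12 > v6.6 (even though the decimal 6.12 < 6.6).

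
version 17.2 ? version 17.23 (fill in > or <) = <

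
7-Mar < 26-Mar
True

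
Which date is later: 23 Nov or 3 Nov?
23 Nov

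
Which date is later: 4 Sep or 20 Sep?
20 Sep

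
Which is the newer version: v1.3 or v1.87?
v1.87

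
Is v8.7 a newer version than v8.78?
No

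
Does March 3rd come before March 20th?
Yes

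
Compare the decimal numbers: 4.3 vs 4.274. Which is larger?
4.3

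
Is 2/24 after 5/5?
No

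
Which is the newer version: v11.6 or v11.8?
v11.8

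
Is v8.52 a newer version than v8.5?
Yes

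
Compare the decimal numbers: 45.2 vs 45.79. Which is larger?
45.79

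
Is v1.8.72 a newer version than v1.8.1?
Yes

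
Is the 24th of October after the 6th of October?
Yes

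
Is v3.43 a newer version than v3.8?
Yes. Version numbers are compared segment by segment as integers, not as decimals: minor version 43 > 8, so v3.43 > v3.8 (even though the decimal 3.43 < 3.8).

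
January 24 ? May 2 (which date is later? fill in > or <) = <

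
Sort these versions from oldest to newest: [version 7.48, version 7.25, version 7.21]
[version 7.21, version 7.25, version 7.48]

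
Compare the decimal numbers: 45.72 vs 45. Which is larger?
45.72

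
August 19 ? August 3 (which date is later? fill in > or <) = >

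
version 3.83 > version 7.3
False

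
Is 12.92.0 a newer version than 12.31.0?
Yes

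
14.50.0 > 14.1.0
True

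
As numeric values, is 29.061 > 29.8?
False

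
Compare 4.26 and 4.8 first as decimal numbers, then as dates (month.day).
As decimals: 4.26 < 4.8. As dates: 4/26 is later than 4/8 (day 26 > day 8).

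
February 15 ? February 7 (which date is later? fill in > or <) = >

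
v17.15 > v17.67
False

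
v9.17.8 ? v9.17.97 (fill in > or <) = <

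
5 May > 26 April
True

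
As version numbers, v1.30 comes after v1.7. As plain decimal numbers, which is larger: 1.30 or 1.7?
1.7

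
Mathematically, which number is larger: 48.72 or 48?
48.72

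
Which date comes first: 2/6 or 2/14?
2/6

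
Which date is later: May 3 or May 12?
May 12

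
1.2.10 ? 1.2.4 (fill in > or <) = >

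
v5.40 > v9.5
False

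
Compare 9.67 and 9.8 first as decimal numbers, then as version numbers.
As decimals: 9.67 < 9.8. As versions: v9.67 > v9.8 (minor version 67 > 8).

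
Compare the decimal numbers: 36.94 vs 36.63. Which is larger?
36.94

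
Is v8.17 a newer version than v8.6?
Yes. Version numbers are compared segment by segment as integers, not as decimals: minor version 17 > 6, so v8.17 > v8.6 (even though the decimal 8.17 < 8.6).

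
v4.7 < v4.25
True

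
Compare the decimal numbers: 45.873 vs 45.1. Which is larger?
45.873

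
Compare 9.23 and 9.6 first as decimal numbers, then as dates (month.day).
As decimals: 9.23 < 9.6. As dates: 9/23 is later than 9/6 (day 23 > day 6).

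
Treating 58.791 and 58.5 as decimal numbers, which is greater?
58.791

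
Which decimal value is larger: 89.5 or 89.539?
89.539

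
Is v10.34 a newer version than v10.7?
Yes. Version numbers are compared segment by segment as integers, not as decimals: minor version 34 > 7, so v10.34 > v10.7 (even though the decimal 10.34 < 10.7).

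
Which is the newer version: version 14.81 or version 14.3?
version 14.81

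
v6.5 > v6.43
False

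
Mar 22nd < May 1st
True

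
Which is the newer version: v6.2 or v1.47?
v6.2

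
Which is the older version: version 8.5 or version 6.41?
version 6.41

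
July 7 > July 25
False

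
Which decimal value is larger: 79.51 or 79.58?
79.58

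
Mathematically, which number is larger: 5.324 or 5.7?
5.7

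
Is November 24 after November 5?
Yes. Day 24 comes after day 5 in November — this is a date comparison, not a decimal one (the decimal 11.24 would be smaller than 11.5).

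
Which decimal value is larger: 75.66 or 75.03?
75.66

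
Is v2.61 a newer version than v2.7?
Yes. Version numbers are compared segment by segment as integers, not as decimals: minor version 61 > 7, so v2.61 > v2.7 (even though the decimal 2.61 < 2.7).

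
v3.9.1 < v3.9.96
True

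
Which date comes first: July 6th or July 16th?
July 6th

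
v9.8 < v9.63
True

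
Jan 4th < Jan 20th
True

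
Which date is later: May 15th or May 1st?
May 15th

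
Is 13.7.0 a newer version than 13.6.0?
Yes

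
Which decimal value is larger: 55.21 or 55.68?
55.68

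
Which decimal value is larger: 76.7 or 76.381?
76.7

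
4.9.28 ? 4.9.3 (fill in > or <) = >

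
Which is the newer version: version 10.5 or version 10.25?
version 10.25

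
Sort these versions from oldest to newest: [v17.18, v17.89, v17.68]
[v17.18, v17.68, v17.89]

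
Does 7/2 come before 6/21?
No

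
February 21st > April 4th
False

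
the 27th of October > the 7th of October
True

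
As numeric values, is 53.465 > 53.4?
True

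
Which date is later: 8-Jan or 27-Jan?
27-Jan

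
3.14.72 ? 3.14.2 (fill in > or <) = >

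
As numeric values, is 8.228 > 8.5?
False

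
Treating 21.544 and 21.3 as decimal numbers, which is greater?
21.544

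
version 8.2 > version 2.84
True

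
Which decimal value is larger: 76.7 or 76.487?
76.7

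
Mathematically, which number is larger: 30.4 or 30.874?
30.874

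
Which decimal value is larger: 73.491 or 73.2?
73.491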